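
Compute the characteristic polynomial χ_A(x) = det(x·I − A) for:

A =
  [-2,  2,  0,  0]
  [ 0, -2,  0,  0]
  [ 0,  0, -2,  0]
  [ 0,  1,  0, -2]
x^4 + 8*x^3 + 24*x^2 + 32*x + 16

Expanding det(x·I − A) (e.g. by cofactor expansion or by noting that A is similar to its Jordan form J, which has the same characteristic polynomial as A) gives
  χ_A(x) = x^4 + 8*x^3 + 24*x^2 + 32*x + 16
which factors as (x + 2)^4. The eigenvalues (with algebraic multiplicities) are λ = -2 with multiplicity 4.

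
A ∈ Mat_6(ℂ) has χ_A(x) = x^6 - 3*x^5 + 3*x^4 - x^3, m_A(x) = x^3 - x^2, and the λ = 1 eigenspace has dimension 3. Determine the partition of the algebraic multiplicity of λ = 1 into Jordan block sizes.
Block sizes for λ = 1: [1, 1, 1]

Step 1 — from the characteristic polynomial, algebraic multiplicity of λ = 1 is 3. From dim ker(A − (1)·I) = 3, there are exactly 3 Jordan blocks for λ = 1.
Step 2 — from the minimal polynomial, the factor (x − 1) tells us the largest block for λ = 1 has size 1.
Step 3 — with total size 3, 3 blocks, and largest block 1, the block sizes (in nonincreasing order) are [1, 1, 1].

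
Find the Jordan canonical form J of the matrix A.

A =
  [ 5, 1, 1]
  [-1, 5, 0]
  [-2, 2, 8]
J_3(6)

The characteristic polynomial is
  det(x·I − A) = x^3 - 18*x^2 + 108*x - 216 = (x - 6)^3

Eigenvalues and multiplicities (the geometric multiplicity of λ is n − rank(A − λI), which equals the number of Jordan blocks for λ):
  λ = 6: algebraic multiplicity = 3, geometric multiplicity = 1

Determining the block sizes for each eigenvalue:
  λ = 6: one block (gm = 1), so the single block has size am = 3 → block sizes [3]

Assembling the blocks gives a Jordan form
J =
  [6, 1, 0]
  [0, 6, 1]
  [0, 0, 6]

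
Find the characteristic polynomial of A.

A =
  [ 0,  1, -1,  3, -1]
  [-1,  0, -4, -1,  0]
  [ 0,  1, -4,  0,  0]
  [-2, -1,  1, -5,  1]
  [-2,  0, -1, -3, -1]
x^5 + 10*x^4 + 40*x^3 + 80*x^2 + 80*x + 32

Expanding det(x·I − A) (e.g. by cofactor expansion or by noting that A is similar to its Jordan form J, which has the same characteristic polynomial as A) gives
  χ_A(x) = x^5 + 10*x^4 + 40*x^3 + 80*x^2 + 80*x + 32
which factors as (x + 2)^5. The eigenvalues (with algebraic multiplicities) are λ = -2 with multiplicity 5.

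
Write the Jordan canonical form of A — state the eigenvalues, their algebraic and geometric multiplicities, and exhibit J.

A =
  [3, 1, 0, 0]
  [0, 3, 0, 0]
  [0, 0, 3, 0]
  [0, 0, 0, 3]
J_2(3) ⊕ J_1(3) ⊕ J_1(3)

The characteristic polynomial is
  det(x·I − A) = x^4 - 12*x^3 + 54*x^2 - 108*x + 81 = (x - 3)^4

Eigenvalues and multiplicities (the geometric multiplicity of λ is n − rank(A − λI), which equals the number of Jordan blocks for λ):
  λ = 3: algebraic multiplicity = 4, geometric multiplicity = 3

Determining the block sizes for each eigenvalue:
  λ = 3: 3 blocks summing to 4 forces exactly one block of size 2 and the rest size 1 → block sizes [2, 1, 1]

Assembling the blocks gives a Jordan form
J =
  [3, 1, 0, 0]
  [0, 3, 0, 0]
  [0, 0, 3, 0]
  [0, 0, 0, 3]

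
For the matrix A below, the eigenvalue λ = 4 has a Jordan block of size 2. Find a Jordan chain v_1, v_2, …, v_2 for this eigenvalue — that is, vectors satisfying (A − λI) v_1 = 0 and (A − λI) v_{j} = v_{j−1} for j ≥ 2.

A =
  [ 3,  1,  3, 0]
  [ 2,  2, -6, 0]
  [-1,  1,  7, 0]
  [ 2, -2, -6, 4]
A Jordan chain for λ = 4 of length 2:
v_1 = (-1, 2, -1, 2)ᵀ
v_2 = (1, 0, 0, 0)ᵀ

Let N = A − (4)·I. We want v_2 with N^2 v_2 = 0 but N^1 v_2 ≠ 0; then v_{j-1} := N · v_j for j = 2, …, 2.

Pick v_2 = (1, 0, 0, 0)ᵀ.
Then v_1 = N · v_2 = (-1, 2, -1, 2)ᵀ.

Sanity check: (A − (4)·I) v_1 = (0, 0, 0, 0)ᵀ = 0. ✓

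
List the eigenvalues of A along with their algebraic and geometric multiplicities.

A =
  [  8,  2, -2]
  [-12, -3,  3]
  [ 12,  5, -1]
λ = 0: alg = 1, geom = 1; λ = 2: alg = 2, geom = 1

Step 1 — factor the characteristic polynomial to read off the algebraic multiplicities:
  χ_A(x) = x*(x - 2)^2

Step 2 — compute geometric multiplicities via the rank-nullity identity g(λ) = n − rank(A − λI):
  rank(A − (0)·I) = 2, so dim ker(A − (0)·I) = n − 2 = 1
  rank(A − (2)·I) = 2, so dim ker(A − (2)·I) = n − 2 = 1

Summary:
  λ = 0: algebraic multiplicity = 1, geometric multiplicity = 1
  λ = 2: algebraic multiplicity = 2, geometric multiplicity = 1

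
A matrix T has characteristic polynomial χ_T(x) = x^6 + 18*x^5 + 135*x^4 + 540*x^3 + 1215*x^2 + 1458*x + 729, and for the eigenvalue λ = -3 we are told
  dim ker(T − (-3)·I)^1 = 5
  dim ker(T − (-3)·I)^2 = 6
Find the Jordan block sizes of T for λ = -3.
Block sizes for λ = -3: [2, 1, 1, 1, 1]

From the dimensions of kernels of powers, the number of Jordan blocks of size at least j is d_j − d_{j−1} where d_j = dim ker(N^j) (with d_0 = 0). Computing the differences gives [5, 1].
The number of blocks of size exactly k is (#blocks of size ≥ k) − (#blocks of size ≥ k + 1), so the partition is: 4 block(s) of size 1, 1 block(s) of size 2.
In nonincreasing order the block sizes are [2, 1, 1, 1, 1].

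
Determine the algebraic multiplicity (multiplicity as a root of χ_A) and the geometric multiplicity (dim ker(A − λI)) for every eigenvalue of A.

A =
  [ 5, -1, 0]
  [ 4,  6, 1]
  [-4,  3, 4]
λ = 5: alg = 3, geom = 1

Step 1 — factor the characteristic polynomial to read off the algebraic multiplicities:
  χ_A(x) = (x - 5)^3

Step 2 — compute geometric multiplicities via the rank-nullity identity g(λ) = n − rank(A − λI):
  rank(A − (5)·I) = 2, so dim ker(A − (5)·I) = n − 2 = 1

Summary:
  λ = 5: algebraic multiplicity = 3, geometric multiplicity = 1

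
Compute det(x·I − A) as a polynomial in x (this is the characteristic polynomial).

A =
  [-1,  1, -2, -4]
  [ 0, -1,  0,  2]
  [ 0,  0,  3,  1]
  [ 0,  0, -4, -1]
x^4 - 2*x^2 + 1

Expanding det(x·I − A) (e.g. by cofactor expansion or by noting that A is similar to its Jordan form J, which has the same characteristic polynomial as A) gives
  χ_A(x) = x^4 - 2*x^2 + 1
which factors as (x - 1)^2*(x + 1)^2. The eigenvalues (with algebraic multiplicities) are λ = -1 with multiplicity 2, λ = 1 with multiplicity 2.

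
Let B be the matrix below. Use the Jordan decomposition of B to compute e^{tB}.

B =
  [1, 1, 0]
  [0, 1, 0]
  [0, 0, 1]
e^{tB} =
  [exp(t), t*exp(t), 0]
  [0, exp(t), 0]
  [0, 0, exp(t)]

Strategy: write B = P · J · P⁻¹ where J is a Jordan canonical form, so e^{tB} = P · e^{tJ} · P⁻¹, and e^{tJ} can be computed block-by-block.

B has Jordan form
J =
  [1, 1, 0]
  [0, 1, 0]
  [0, 0, 1]
(up to reordering of blocks).

Per-block formulas:
  For a 1×1 block at λ = 1: exp(t · [1]) = [e^(1t)].
  For a 2×2 Jordan block J_2(1): exp(t · J_2(1)) = e^(1t)·(I + t·N), where N is the 2×2 nilpotent shift.

After assembling e^{tJ} and conjugating by P, we get:

e^{tB} =
  [exp(t), t*exp(t), 0]
  [0, exp(t), 0]
  [0, 0, exp(t)]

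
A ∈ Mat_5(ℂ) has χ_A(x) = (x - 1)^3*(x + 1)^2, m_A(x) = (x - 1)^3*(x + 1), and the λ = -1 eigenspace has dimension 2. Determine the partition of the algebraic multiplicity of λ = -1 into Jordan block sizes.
Block sizes for λ = -1: [1, 1]

Step 1 — from the characteristic polynomial, algebraic multiplicity of λ = -1 is 2. From dim ker(A − (-1)·I) = 2, there are exactly 2 Jordan blocks for λ = -1.
Step 2 — from the minimal polynomial, the factor (x + 1) tells us the largest block for λ = -1 has size 1.
Step 3 — with total size 2, 2 blocks, and largest block 1, the block sizes (in nonincreasing order) are [1, 1].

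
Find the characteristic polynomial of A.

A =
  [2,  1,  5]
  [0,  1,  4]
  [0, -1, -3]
x^3 - 3*x - 2

Expanding det(x·I − A) (e.g. by cofactor expansion or by noting that A is similar to its Jordan form J, which has the same characteristic polynomial as A) gives
  χ_A(x) = x^3 - 3*x - 2
which factors as (x - 2)*(x + 1)^2. The eigenvalues (with algebraic multiplicities) are λ = -1 with multiplicity 2, λ = 2 with multiplicity 1.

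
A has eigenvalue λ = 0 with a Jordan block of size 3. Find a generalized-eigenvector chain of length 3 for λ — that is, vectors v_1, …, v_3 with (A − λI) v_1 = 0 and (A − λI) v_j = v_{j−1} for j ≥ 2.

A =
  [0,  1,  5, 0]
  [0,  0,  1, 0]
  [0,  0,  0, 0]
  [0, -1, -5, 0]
A Jordan chain for λ = 0 of length 3:
v_1 = (1, 0, 0, -1)ᵀ
v_2 = (5, 1, 0, -5)ᵀ
v_3 = (0, 0, 1, 0)ᵀ

Let N = A − (0)·I. We want v_3 with N^3 v_3 = 0 but N^2 v_3 ≠ 0; then v_{j-1} := N · v_j for j = 3, …, 2.

Pick v_3 = (0, 0, 1, 0)ᵀ.
Then v_2 = N · v_3 = (5, 1, 0, -5)ᵀ.
Then v_1 = N · v_2 = (1, 0, 0, -1)ᵀ.

Sanity check: (A − (0)·I) v_1 = (0, 0, 0, 0)ᵀ = 0. ✓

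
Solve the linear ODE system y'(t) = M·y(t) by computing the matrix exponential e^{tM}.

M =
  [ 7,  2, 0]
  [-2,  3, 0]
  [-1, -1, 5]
e^{tM} =
  [2*t*exp(5*t) + exp(5*t), 2*t*exp(5*t), 0]
  [-2*t*exp(5*t), -2*t*exp(5*t) + exp(5*t), 0]
  [-t*exp(5*t), -t*exp(5*t), exp(5*t)]

Strategy: write M = P · J · P⁻¹ where J is a Jordan canonical form, so e^{tM} = P · e^{tJ} · P⁻¹, and e^{tJ} can be computed block-by-block.

M has Jordan form
J =
  [5, 1, 0]
  [0, 5, 0]
  [0, 0, 5]
(up to reordering of blocks).

Per-block formulas:
  For a 1×1 block at λ = 5: exp(t · [5]) = [e^(5t)].
  For a 2×2 Jordan block J_2(5): exp(t · J_2(5)) = e^(5t)·(I + t·N), where N is the 2×2 nilpotent shift.

After assembling e^{tJ} and conjugating by P, we get:

e^{tM} =
  [2*t*exp(5*t) + exp(5*t), 2*t*exp(5*t), 0]
  [-2*t*exp(5*t), -2*t*exp(5*t) + exp(5*t), 0]
  [-t*exp(5*t), -t*exp(5*t), exp(5*t)]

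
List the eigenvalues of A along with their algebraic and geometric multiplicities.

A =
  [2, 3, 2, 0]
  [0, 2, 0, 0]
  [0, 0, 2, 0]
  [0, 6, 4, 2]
λ = 2: alg = 4, geom = 3

Step 1 — factor the characteristic polynomial to read off the algebraic multiplicities:
  χ_A(x) = (x - 2)^4

Step 2 — compute geometric multiplicities via the rank-nullity identity g(λ) = n − rank(A − λI):
  rank(A − (2)·I) = 1, so dim ker(A − (2)·I) = n − 1 = 3

Summary:
  λ = 2: algebraic multiplicity = 4, geometric multiplicity = 3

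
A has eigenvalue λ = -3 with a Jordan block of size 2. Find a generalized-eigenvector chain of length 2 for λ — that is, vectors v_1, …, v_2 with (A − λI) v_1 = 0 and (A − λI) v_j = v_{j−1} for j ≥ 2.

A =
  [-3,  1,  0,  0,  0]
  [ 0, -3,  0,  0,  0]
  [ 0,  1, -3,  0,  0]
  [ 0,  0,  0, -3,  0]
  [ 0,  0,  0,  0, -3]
A Jordan chain for λ = -3 of length 2:
v_1 = (1, 0, 1, 0, 0)ᵀ
v_2 = (0, 1, 0, 0, 0)ᵀ

Let N = A − (-3)·I. We want v_2 with N^2 v_2 = 0 but N^1 v_2 ≠ 0; then v_{j-1} := N · v_j for j = 2, …, 2.

Pick v_2 = (0, 1, 0, 0, 0)ᵀ.
Then v_1 = N · v_2 = (1, 0, 1, 0, 0)ᵀ.

Sanity check: (A − (-3)·I) v_1 = (0, 0, 0, 0, 0)ᵀ = 0. ✓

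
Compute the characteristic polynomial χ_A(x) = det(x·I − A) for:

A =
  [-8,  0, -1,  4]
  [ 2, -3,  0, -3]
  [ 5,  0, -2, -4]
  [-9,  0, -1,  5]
x^4 + 8*x^3 + 18*x^2 - 27

Expanding det(x·I − A) (e.g. by cofactor expansion or by noting that A is similar to its Jordan form J, which has the same characteristic polynomial as A) gives
  χ_A(x) = x^4 + 8*x^3 + 18*x^2 - 27
which factors as (x - 1)*(x + 3)^3. The eigenvalues (with algebraic multiplicities) are λ = -3 with multiplicity 3, λ = 1 with multiplicity 1.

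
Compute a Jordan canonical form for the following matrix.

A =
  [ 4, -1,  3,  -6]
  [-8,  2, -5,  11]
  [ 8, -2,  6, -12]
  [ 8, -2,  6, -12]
J_3(0) ⊕ J_1(0)

The characteristic polynomial is
  det(x·I − A) = x^4

Eigenvalues and multiplicities (the geometric multiplicity of λ is n − rank(A − λI), which equals the number of Jordan blocks for λ):
  λ = 0: algebraic multiplicity = 4, geometric multiplicity = 2

Determining the block sizes for each eigenvalue:
  λ = 0: with am = 4 and gm = 2, the partition is not yet determined (e.g. several partitions of 4 into 2 parts exist). Let N = A − (0)·I. Computing rank(N^1) = 2, rank(N^2) = 1, rank(N^3) = 0; the number of blocks of size ≥ j is rank(N^{j−1}) − rank(N^j), giving [2, 1, 1]. So we have 1 block(s) of size 3, 1 block(s) of size 1 → block sizes [3, 1]

Assembling the blocks gives a Jordan form
J =
  [0, 1, 0, 0]
  [0, 0, 1, 0]
  [0, 0, 0, 0]
  [0, 0, 0, 0]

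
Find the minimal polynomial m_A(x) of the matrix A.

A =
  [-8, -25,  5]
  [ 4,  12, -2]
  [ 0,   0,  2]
x^2 - 4*x + 4

The characteristic polynomial is χ_A(x) = (x - 2)^3, so the eigenvalues are known. The minimal polynomial is
  m_A(x) = Π_λ (x − λ)^{k_λ}
where k_λ is the size of the *largest* Jordan block for λ (equivalently, the smallest k with (A − λI)^k v = 0 for every generalised eigenvector v of λ).

  λ = 2: largest Jordan block has size 2, contributing (x − 2)^2

So m_A(x) = (x - 2)^2 = x^2 - 4*x + 4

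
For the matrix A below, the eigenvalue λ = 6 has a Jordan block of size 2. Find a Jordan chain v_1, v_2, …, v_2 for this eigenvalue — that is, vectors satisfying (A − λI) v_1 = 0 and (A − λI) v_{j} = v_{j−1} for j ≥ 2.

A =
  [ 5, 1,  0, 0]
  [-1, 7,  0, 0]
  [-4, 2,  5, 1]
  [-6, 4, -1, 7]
A Jordan chain for λ = 6 of length 2:
v_1 = (-1, -1, -4, -6)ᵀ
v_2 = (1, 0, 0, 0)ᵀ

Let N = A − (6)·I. We want v_2 with N^2 v_2 = 0 but N^1 v_2 ≠ 0; then v_{j-1} := N · v_j for j = 2, …, 2.

Pick v_2 = (1, 0, 0, 0)ᵀ.
Then v_1 = N · v_2 = (-1, -1, -4, -6)ᵀ.

Sanity check: (A − (6)·I) v_1 = (0, 0, 0, 0)ᵀ = 0. ✓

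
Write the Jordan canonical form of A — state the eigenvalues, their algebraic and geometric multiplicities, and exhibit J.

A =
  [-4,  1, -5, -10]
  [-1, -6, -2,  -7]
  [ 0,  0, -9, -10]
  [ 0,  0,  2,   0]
J_3(-5) ⊕ J_1(-4)

The characteristic polynomial is
  det(x·I − A) = x^4 + 19*x^3 + 135*x^2 + 425*x + 500 = (x + 4)*(x + 5)^3

Eigenvalues and multiplicities (the geometric multiplicity of λ is n − rank(A − λI), which equals the number of Jordan blocks for λ):
  λ = -5: algebraic multiplicity = 3, geometric multiplicity = 1
  λ = -4: algebraic multiplicity = 1, geometric multiplicity = 1

Determining the block sizes for each eigenvalue:
  λ = -5: one block (gm = 1), so the single block has size am = 3 → block sizes [3]
  λ = -4: one block (gm = 1), so the single block has size am = 1 → block sizes [1]

Assembling the blocks gives a Jordan form
J =
  [-5,  1,  0,  0]
  [ 0, -5,  1,  0]
  [ 0,  0, -5,  0]
  [ 0,  0,  0, -4]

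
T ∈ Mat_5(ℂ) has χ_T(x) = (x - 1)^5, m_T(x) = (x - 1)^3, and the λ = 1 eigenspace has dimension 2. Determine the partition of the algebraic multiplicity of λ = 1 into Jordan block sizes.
Block sizes for λ = 1: [3, 2]

Step 1 — from the characteristic polynomial, algebraic multiplicity of λ = 1 is 5. From dim ker(T − (1)·I) = 2, there are exactly 2 Jordan blocks for λ = 1.
Step 2 — from the minimal polynomial, the factor (x − 1)^3 tells us the largest block for λ = 1 has size 3.
Step 3 — with total size 5, 2 blocks, and largest block 3, the block sizes (in nonincreasing order) are [3, 2].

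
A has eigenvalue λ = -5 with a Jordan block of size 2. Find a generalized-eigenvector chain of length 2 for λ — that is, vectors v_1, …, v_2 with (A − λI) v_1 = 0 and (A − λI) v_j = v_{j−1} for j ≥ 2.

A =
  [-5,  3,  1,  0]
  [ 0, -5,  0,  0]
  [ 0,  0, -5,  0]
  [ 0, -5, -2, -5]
A Jordan chain for λ = -5 of length 2:
v_1 = (3, 0, 0, -5)ᵀ
v_2 = (0, 1, 0, 0)ᵀ

Let N = A − (-5)·I. We want v_2 with N^2 v_2 = 0 but N^1 v_2 ≠ 0; then v_{j-1} := N · v_j for j = 2, …, 2.

Pick v_2 = (0, 1, 0, 0)ᵀ.
Then v_1 = N · v_2 = (3, 0, 0, -5)ᵀ.

Sanity check: (A − (-5)·I) v_1 = (0, 0, 0, 0)ᵀ = 0. ✓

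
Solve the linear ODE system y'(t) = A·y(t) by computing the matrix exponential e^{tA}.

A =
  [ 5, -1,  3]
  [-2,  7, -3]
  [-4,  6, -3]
e^{tA} =
  [-3*t^2*exp(3*t) + 2*t*exp(3*t) + exp(3*t), 6*t^2*exp(3*t) - t*exp(3*t), -9*t^2*exp(3*t)/2 + 3*t*exp(3*t)]
  [-2*t*exp(3*t), 4*t*exp(3*t) + exp(3*t), -3*t*exp(3*t)]
  [2*t^2*exp(3*t) - 4*t*exp(3*t), -4*t^2*exp(3*t) + 6*t*exp(3*t), 3*t^2*exp(3*t) - 6*t*exp(3*t) + exp(3*t)]

Strategy: write A = P · J · P⁻¹ where J is a Jordan canonical form, so e^{tA} = P · e^{tJ} · P⁻¹, and e^{tJ} can be computed block-by-block.

A has Jordan form
J =
  [3, 1, 0]
  [0, 3, 1]
  [0, 0, 3]
(up to reordering of blocks).

Per-block formulas:
  For a 3×3 Jordan block J_3(3): exp(t · J_3(3)) = e^(3t)·(I + t·N + (t^2/2)·N^2), where N is the 3×3 nilpotent shift.

After assembling e^{tJ} and conjugating by P, we get:

e^{tA} =
  [-3*t^2*exp(3*t) + 2*t*exp(3*t) + exp(3*t), 6*t^2*exp(3*t) - t*exp(3*t), -9*t^2*exp(3*t)/2 + 3*t*exp(3*t)]
  [-2*t*exp(3*t), 4*t*exp(3*t) + exp(3*t), -3*t*exp(3*t)]
  [2*t^2*exp(3*t) - 4*t*exp(3*t), -4*t^2*exp(3*t) + 6*t*exp(3*t), 3*t^2*exp(3*t) - 6*t*exp(3*t) + exp(3*t)]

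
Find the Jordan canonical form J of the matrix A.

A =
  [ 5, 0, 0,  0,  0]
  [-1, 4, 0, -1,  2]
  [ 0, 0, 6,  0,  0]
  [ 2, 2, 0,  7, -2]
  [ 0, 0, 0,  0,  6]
J_1(5) ⊕ J_1(5) ⊕ J_1(6) ⊕ J_1(6) ⊕ J_1(6)

The characteristic polynomial is
  det(x·I − A) = x^5 - 28*x^4 + 313*x^3 - 1746*x^2 + 4860*x - 5400 = (x - 6)^3*(x - 5)^2

Eigenvalues and multiplicities (the geometric multiplicity of λ is n − rank(A − λI), which equals the number of Jordan blocks for λ):
  λ = 5: algebraic multiplicity = 2, geometric multiplicity = 2
  λ = 6: algebraic multiplicity = 3, geometric multiplicity = 3

Determining the block sizes for each eigenvalue:
  λ = 5: gm = am = 2, so every block has size 1 → block sizes [1, 1]
  λ = 6: gm = am = 3, so every block has size 1 → block sizes [1, 1, 1]

Assembling the blocks gives a Jordan form
J =
  [5, 0, 0, 0, 0]
  [0, 5, 0, 0, 0]
  [0, 0, 6, 0, 0]
  [0, 0, 0, 6, 0]
  [0, 0, 0, 0, 6]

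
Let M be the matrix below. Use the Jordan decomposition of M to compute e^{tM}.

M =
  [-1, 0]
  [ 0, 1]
e^{tM} =
  [exp(-t), 0]
  [0, exp(t)]

Strategy: write M = P · J · P⁻¹ where J is a Jordan canonical form, so e^{tM} = P · e^{tJ} · P⁻¹, and e^{tJ} can be computed block-by-block.

M has Jordan form
J =
  [-1, 0]
  [ 0, 1]
(up to reordering of blocks).

Per-block formulas:
  For a 1×1 block at λ = 1: exp(t · [1]) = [e^(1t)].
  For a 1×1 block at λ = -1: exp(t · [-1]) = [e^(-1t)].

After assembling e^{tJ} and conjugating by P, we get:

e^{tM} =
  [exp(-t), 0]
  [0, exp(t)]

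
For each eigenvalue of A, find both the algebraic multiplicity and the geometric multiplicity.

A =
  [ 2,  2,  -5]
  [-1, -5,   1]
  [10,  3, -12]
λ = -5: alg = 3, geom = 1

Step 1 — factor the characteristic polynomial to read off the algebraic multiplicities:
  χ_A(x) = (x + 5)^3

Step 2 — compute geometric multiplicities via the rank-nullity identity g(λ) = n − rank(A − λI):
  rank(A − (-5)·I) = 2, so dim ker(A − (-5)·I) = n − 2 = 1

Summary:
  λ = -5: algebraic multiplicity = 3, geometric multiplicity = 1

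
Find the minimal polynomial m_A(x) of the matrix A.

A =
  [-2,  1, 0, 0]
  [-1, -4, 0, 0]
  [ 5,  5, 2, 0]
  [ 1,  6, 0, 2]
x^3 + 4*x^2 - 3*x - 18

The characteristic polynomial is χ_A(x) = (x - 2)^2*(x + 3)^2, so the eigenvalues are known. The minimal polynomial is
  m_A(x) = Π_λ (x − λ)^{k_λ}
where k_λ is the size of the *largest* Jordan block for λ (equivalently, the smallest k with (A − λI)^k v = 0 for every generalised eigenvector v of λ).

  λ = -3: largest Jordan block has size 2, contributing (x + 3)^2
  λ = 2: largest Jordan block has size 1, contributing (x − 2)

So m_A(x) = (x - 2)*(x + 3)^2 = x^3 + 4*x^2 - 3*x - 18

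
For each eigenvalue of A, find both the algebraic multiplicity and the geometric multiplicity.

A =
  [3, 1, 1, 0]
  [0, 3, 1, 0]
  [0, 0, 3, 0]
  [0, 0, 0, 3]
λ = 3: alg = 4, geom = 2

Step 1 — factor the characteristic polynomial to read off the algebraic multiplicities:
  χ_A(x) = (x - 3)^4

Step 2 — compute geometric multiplicities via the rank-nullity identity g(λ) = n − rank(A − λI):
  rank(A − (3)·I) = 2, so dim ker(A − (3)·I) = n − 2 = 2

Summary:
  λ = 3: algebraic multiplicity = 4, geometric multiplicity = 2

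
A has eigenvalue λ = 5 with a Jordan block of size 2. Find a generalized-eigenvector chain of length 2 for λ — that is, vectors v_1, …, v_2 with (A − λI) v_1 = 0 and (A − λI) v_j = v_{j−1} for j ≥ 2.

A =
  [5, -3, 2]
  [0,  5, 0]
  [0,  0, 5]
A Jordan chain for λ = 5 of length 2:
v_1 = (-3, 0, 0)ᵀ
v_2 = (0, 1, 0)ᵀ

Let N = A − (5)·I. We want v_2 with N^2 v_2 = 0 but N^1 v_2 ≠ 0; then v_{j-1} := N · v_j for j = 2, …, 2.

Pick v_2 = (0, 1, 0)ᵀ.
Then v_1 = N · v_2 = (-3, 0, 0)ᵀ.

Sanity check: (A − (5)·I) v_1 = (0, 0, 0)ᵀ = 0. ✓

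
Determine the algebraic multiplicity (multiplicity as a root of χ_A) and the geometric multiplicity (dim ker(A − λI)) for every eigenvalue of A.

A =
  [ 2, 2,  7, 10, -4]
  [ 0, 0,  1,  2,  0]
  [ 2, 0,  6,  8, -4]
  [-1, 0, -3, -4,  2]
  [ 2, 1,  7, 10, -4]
λ = 0: alg = 5, geom = 2

Step 1 — factor the characteristic polynomial to read off the algebraic multiplicities:
  χ_A(x) = x^5

Step 2 — compute geometric multiplicities via the rank-nullity identity g(λ) = n − rank(A − λI):
  rank(A − (0)·I) = 3, so dim ker(A − (0)·I) = n − 3 = 2

Summary:
  λ = 0: algebraic multiplicity = 5, geometric multiplicity = 2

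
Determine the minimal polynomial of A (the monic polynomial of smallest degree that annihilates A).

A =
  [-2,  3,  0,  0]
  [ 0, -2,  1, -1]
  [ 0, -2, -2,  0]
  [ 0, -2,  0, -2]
x^3 + 6*x^2 + 12*x + 8

The characteristic polynomial is χ_A(x) = (x + 2)^4, so the eigenvalues are known. The minimal polynomial is
  m_A(x) = Π_λ (x − λ)^{k_λ}
where k_λ is the size of the *largest* Jordan block for λ (equivalently, the smallest k with (A − λI)^k v = 0 for every generalised eigenvector v of λ).

  λ = -2: largest Jordan block has size 3, contributing (x + 2)^3

So m_A(x) = (x + 2)^3 = x^3 + 6*x^2 + 12*x + 8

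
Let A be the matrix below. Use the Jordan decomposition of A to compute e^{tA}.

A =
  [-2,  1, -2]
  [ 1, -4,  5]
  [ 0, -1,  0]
e^{tA} =
  [t^2*exp(-2*t)/2 + exp(-2*t), t*exp(-2*t), t^2*exp(-2*t)/2 - 2*t*exp(-2*t)]
  [-t^2*exp(-2*t) + t*exp(-2*t), -2*t*exp(-2*t) + exp(-2*t), -t^2*exp(-2*t) + 5*t*exp(-2*t)]
  [-t^2*exp(-2*t)/2, -t*exp(-2*t), -t^2*exp(-2*t)/2 + 2*t*exp(-2*t) + exp(-2*t)]

Strategy: write A = P · J · P⁻¹ where J is a Jordan canonical form, so e^{tA} = P · e^{tJ} · P⁻¹, and e^{tJ} can be computed block-by-block.

A has Jordan form
J =
  [-2,  1,  0]
  [ 0, -2,  1]
  [ 0,  0, -2]
(up to reordering of blocks).

Per-block formulas:
  For a 3×3 Jordan block J_3(-2): exp(t · J_3(-2)) = e^(-2t)·(I + t·N + (t^2/2)·N^2), where N is the 3×3 nilpotent shift.

After assembling e^{tJ} and conjugating by P, we get:

e^{tA} =
  [t^2*exp(-2*t)/2 + exp(-2*t), t*exp(-2*t), t^2*exp(-2*t)/2 - 2*t*exp(-2*t)]
  [-t^2*exp(-2*t) + t*exp(-2*t), -2*t*exp(-2*t) + exp(-2*t), -t^2*exp(-2*t) + 5*t*exp(-2*t)]
  [-t^2*exp(-2*t)/2, -t*exp(-2*t), -t^2*exp(-2*t)/2 + 2*t*exp(-2*t) + exp(-2*t)]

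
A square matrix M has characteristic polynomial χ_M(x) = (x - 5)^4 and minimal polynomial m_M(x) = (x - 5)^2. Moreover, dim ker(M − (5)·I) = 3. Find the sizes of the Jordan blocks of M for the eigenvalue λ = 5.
Block sizes for λ = 5: [2, 1, 1]

Step 1 — from the characteristic polynomial, algebraic multiplicity of λ = 5 is 4. From dim ker(M − (5)·I) = 3, there are exactly 3 Jordan blocks for λ = 5.
Step 2 — from the minimal polynomial, the factor (x − 5)^2 tells us the largest block for λ = 5 has size 2.
Step 3 — with total size 4, 3 blocks, and largest block 2, the block sizes (in nonincreasing order) are [2, 1, 1].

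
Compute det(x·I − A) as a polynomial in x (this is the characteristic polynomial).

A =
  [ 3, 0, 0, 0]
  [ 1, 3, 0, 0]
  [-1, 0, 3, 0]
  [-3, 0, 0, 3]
x^4 - 12*x^3 + 54*x^2 - 108*x + 81

Expanding det(x·I − A) (e.g. by cofactor expansion or by noting that A is similar to its Jordan form J, which has the same characteristic polynomial as A) gives
  χ_A(x) = x^4 - 12*x^3 + 54*x^2 - 108*x + 81
which factors as (x - 3)^4. The eigenvalues (with algebraic multiplicities) are λ = 3 with multiplicity 4.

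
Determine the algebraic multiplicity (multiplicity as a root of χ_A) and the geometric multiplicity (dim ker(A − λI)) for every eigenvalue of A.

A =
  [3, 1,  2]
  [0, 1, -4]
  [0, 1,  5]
λ = 3: alg = 3, geom = 2

Step 1 — factor the characteristic polynomial to read off the algebraic multiplicities:
  χ_A(x) = (x - 3)^3

Step 2 — compute geometric multiplicities via the rank-nullity identity g(λ) = n − rank(A − λI):
  rank(A − (3)·I) = 1, so dim ker(A − (3)·I) = n − 1 = 2

Summary:
  λ = 3: algebraic multiplicity = 3, geometric multiplicity = 2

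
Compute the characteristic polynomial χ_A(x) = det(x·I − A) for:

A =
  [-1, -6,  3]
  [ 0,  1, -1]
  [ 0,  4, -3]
x^3 + 3*x^2 + 3*x + 1

Expanding det(x·I − A) (e.g. by cofactor expansion or by noting that A is similar to its Jordan form J, which has the same characteristic polynomial as A) gives
  χ_A(x) = x^3 + 3*x^2 + 3*x + 1
which factors as (x + 1)^3. The eigenvalues (with algebraic multiplicities) are λ = -1 with multiplicity 3.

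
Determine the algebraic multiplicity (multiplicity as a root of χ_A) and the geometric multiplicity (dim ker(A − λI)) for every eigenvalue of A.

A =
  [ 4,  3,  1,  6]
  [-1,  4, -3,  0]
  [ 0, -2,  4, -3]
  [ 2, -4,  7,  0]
λ = 3: alg = 4, geom = 2

Step 1 — factor the characteristic polynomial to read off the algebraic multiplicities:
  χ_A(x) = (x - 3)^4

Step 2 — compute geometric multiplicities via the rank-nullity identity g(λ) = n − rank(A − λI):
  rank(A − (3)·I) = 2, so dim ker(A − (3)·I) = n − 2 = 2

Summary:
  λ = 3: algebraic multiplicity = 4, geometric multiplicity = 2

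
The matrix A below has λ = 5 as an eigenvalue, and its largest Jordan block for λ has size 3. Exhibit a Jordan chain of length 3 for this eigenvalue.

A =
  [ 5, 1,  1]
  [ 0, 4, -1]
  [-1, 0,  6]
A Jordan chain for λ = 5 of length 3:
v_1 = (-1, 1, -1)ᵀ
v_2 = (0, 0, -1)ᵀ
v_3 = (1, 0, 0)ᵀ

Let N = A − (5)·I. We want v_3 with N^3 v_3 = 0 but N^2 v_3 ≠ 0; then v_{j-1} := N · v_j for j = 3, …, 2.

Pick v_3 = (1, 0, 0)ᵀ.
Then v_2 = N · v_3 = (0, 0, -1)ᵀ.
Then v_1 = N · v_2 = (-1, 1, -1)ᵀ.

Sanity check: (A − (5)·I) v_1 = (0, 0, 0)ᵀ = 0. ✓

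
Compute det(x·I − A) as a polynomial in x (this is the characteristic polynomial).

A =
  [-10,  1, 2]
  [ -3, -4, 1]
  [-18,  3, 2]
x^3 + 12*x^2 + 48*x + 64

Expanding det(x·I − A) (e.g. by cofactor expansion or by noting that A is similar to its Jordan form J, which has the same characteristic polynomial as A) gives
  χ_A(x) = x^3 + 12*x^2 + 48*x + 64
which factors as (x + 4)^3. The eigenvalues (with algebraic multiplicities) are λ = -4 with multiplicity 3.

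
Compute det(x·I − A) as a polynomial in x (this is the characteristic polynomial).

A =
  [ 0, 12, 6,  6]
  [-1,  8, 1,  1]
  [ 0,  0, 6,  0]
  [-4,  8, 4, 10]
x^4 - 24*x^3 + 216*x^2 - 864*x + 1296

Expanding det(x·I − A) (e.g. by cofactor expansion or by noting that A is similar to its Jordan form J, which has the same characteristic polynomial as A) gives
  χ_A(x) = x^4 - 24*x^3 + 216*x^2 - 864*x + 1296
which factors as (x - 6)^4. The eigenvalues (with algebraic multiplicities) are λ = 6 with multiplicity 4.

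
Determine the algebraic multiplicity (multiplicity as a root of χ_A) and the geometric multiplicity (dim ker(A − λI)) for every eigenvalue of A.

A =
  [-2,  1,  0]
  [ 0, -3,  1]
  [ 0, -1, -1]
λ = -2: alg = 3, geom = 1

Step 1 — factor the characteristic polynomial to read off the algebraic multiplicities:
  χ_A(x) = (x + 2)^3

Step 2 — compute geometric multiplicities via the rank-nullity identity g(λ) = n − rank(A − λI):
  rank(A − (-2)·I) = 2, so dim ker(A − (-2)·I) = n − 2 = 1

Summary:
  λ = -2: algebraic multiplicity = 3, geometric multiplicity = 1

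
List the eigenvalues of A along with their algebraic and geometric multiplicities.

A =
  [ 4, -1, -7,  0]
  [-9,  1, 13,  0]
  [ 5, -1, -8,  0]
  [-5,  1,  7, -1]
λ = -1: alg = 4, geom = 2

Step 1 — factor the characteristic polynomial to read off the algebraic multiplicities:
  χ_A(x) = (x + 1)^4

Step 2 — compute geometric multiplicities via the rank-nullity identity g(λ) = n − rank(A − λI):
  rank(A − (-1)·I) = 2, so dim ker(A − (-1)·I) = n − 2 = 2

Summary:
  λ = -1: algebraic multiplicity = 4, geometric multiplicity = 2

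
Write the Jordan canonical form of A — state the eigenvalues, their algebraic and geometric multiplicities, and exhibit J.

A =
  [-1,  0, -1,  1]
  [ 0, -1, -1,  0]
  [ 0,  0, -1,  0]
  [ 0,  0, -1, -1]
J_3(-1) ⊕ J_1(-1)

The characteristic polynomial is
  det(x·I − A) = x^4 + 4*x^3 + 6*x^2 + 4*x + 1 = (x + 1)^4

Eigenvalues and multiplicities (the geometric multiplicity of λ is n − rank(A − λI), which equals the number of Jordan blocks for λ):
  λ = -1: algebraic multiplicity = 4, geometric multiplicity = 2

Determining the block sizes for each eigenvalue:
  λ = -1: with am = 4 and gm = 2, the partition is not yet determined (e.g. several partitions of 4 into 2 parts exist). Let N = A − (-1)·I. Computing rank(N^1) = 2, rank(N^2) = 1, rank(N^3) = 0; the number of blocks of size ≥ j is rank(N^{j−1}) − rank(N^j), giving [2, 1, 1]. So we have 1 block(s) of size 3, 1 block(s) of size 1 → block sizes [3, 1]

Assembling the blocks gives a Jordan form
J =
  [-1,  1,  0,  0]
  [ 0, -1,  1,  0]
  [ 0,  0, -1,  0]
  [ 0,  0,  0, -1]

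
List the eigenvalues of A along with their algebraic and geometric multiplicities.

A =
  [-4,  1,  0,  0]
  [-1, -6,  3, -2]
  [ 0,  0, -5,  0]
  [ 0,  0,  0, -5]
λ = -5: alg = 4, geom = 2

Step 1 — factor the characteristic polynomial to read off the algebraic multiplicities:
  χ_A(x) = (x + 5)^4

Step 2 — compute geometric multiplicities via the rank-nullity identity g(λ) = n − rank(A − λI):
  rank(A − (-5)·I) = 2, so dim ker(A − (-5)·I) = n − 2 = 2

Summary:
  λ = -5: algebraic multiplicity = 4, geometric multiplicity = 2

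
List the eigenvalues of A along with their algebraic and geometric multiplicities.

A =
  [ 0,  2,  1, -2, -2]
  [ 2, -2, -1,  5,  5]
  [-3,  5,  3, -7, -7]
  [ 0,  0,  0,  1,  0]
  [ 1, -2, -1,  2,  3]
λ = 1: alg = 5, geom = 3

Step 1 — factor the characteristic polynomial to read off the algebraic multiplicities:
  χ_A(x) = (x - 1)^5

Step 2 — compute geometric multiplicities via the rank-nullity identity g(λ) = n − rank(A − λI):
  rank(A − (1)·I) = 2, so dim ker(A − (1)·I) = n − 2 = 3

Summary:
  λ = 1: algebraic multiplicity = 5, geometric multiplicity = 3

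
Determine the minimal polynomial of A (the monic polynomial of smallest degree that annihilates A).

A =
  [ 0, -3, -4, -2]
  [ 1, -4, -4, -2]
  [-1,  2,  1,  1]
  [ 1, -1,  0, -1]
x^2 + 2*x + 1

The characteristic polynomial is χ_A(x) = (x + 1)^4, so the eigenvalues are known. The minimal polynomial is
  m_A(x) = Π_λ (x − λ)^{k_λ}
where k_λ is the size of the *largest* Jordan block for λ (equivalently, the smallest k with (A − λI)^k v = 0 for every generalised eigenvector v of λ).

  λ = -1: largest Jordan block has size 2, contributing (x + 1)^2

So m_A(x) = (x + 1)^2 = x^2 + 2*x + 1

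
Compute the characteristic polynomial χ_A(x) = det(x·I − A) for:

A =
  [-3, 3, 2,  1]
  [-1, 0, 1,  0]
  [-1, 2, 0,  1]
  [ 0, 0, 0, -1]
x^4 + 4*x^3 + 6*x^2 + 4*x + 1

Expanding det(x·I − A) (e.g. by cofactor expansion or by noting that A is similar to its Jordan form J, which has the same characteristic polynomial as A) gives
  χ_A(x) = x^4 + 4*x^3 + 6*x^2 + 4*x + 1
which factors as (x + 1)^4. The eigenvalues (with algebraic multiplicities) are λ = -1 with multiplicity 4.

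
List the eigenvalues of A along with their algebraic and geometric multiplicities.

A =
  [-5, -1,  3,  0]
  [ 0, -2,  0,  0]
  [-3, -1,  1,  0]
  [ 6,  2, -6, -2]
λ = -2: alg = 4, geom = 3

Step 1 — factor the characteristic polynomial to read off the algebraic multiplicities:
  χ_A(x) = (x + 2)^4

Step 2 — compute geometric multiplicities via the rank-nullity identity g(λ) = n − rank(A − λI):
  rank(A − (-2)·I) = 1, so dim ker(A − (-2)·I) = n − 1 = 3

Summary:
  λ = -2: algebraic multiplicity = 4, geometric multiplicity = 3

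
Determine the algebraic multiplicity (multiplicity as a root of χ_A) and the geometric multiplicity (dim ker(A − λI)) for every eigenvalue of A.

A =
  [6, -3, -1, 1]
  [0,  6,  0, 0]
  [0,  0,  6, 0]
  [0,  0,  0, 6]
λ = 6: alg = 4, geom = 3

Step 1 — factor the characteristic polynomial to read off the algebraic multiplicities:
  χ_A(x) = (x - 6)^4

Step 2 — compute geometric multiplicities via the rank-nullity identity g(λ) = n − rank(A − λI):
  rank(A − (6)·I) = 1, so dim ker(A − (6)·I) = n − 1 = 3

Summary:
  λ = 6: algebraic multiplicity = 4, geometric multiplicity = 3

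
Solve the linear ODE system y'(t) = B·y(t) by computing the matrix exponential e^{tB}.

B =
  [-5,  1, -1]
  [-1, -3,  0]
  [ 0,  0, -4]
e^{tB} =
  [-t*exp(-4*t) + exp(-4*t), t*exp(-4*t), t^2*exp(-4*t)/2 - t*exp(-4*t)]
  [-t*exp(-4*t), t*exp(-4*t) + exp(-4*t), t^2*exp(-4*t)/2]
  [0, 0, exp(-4*t)]

Strategy: write B = P · J · P⁻¹ where J is a Jordan canonical form, so e^{tB} = P · e^{tJ} · P⁻¹, and e^{tJ} can be computed block-by-block.

B has Jordan form
J =
  [-4,  1,  0]
  [ 0, -4,  1]
  [ 0,  0, -4]
(up to reordering of blocks).

Per-block formulas:
  For a 3×3 Jordan block J_3(-4): exp(t · J_3(-4)) = e^(-4t)·(I + t·N + (t^2/2)·N^2), where N is the 3×3 nilpotent shift.

After assembling e^{tJ} and conjugating by P, we get:

e^{tB} =
  [-t*exp(-4*t) + exp(-4*t), t*exp(-4*t), t^2*exp(-4*t)/2 - t*exp(-4*t)]
  [-t*exp(-4*t), t*exp(-4*t) + exp(-4*t), t^2*exp(-4*t)/2]
  [0, 0, exp(-4*t)]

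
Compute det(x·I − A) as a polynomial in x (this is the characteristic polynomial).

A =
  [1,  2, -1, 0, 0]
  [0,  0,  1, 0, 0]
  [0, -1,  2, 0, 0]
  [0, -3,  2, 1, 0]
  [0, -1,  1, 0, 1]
x^5 - 5*x^4 + 10*x^3 - 10*x^2 + 5*x - 1

Expanding det(x·I − A) (e.g. by cofactor expansion or by noting that A is similar to its Jordan form J, which has the same characteristic polynomial as A) gives
  χ_A(x) = x^5 - 5*x^4 + 10*x^3 - 10*x^2 + 5*x - 1
which factors as (x - 1)^5. The eigenvalues (with algebraic multiplicities) are λ = 1 with multiplicity 5.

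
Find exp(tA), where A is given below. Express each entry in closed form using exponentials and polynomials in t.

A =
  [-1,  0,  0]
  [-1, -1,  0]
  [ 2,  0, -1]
e^{tA} =
  [exp(-t), 0, 0]
  [-t*exp(-t), exp(-t), 0]
  [2*t*exp(-t), 0, exp(-t)]

Strategy: write A = P · J · P⁻¹ where J is a Jordan canonical form, so e^{tA} = P · e^{tJ} · P⁻¹, and e^{tJ} can be computed block-by-block.

A has Jordan form
J =
  [-1,  1,  0]
  [ 0, -1,  0]
  [ 0,  0, -1]
(up to reordering of blocks).

Per-block formulas:
  For a 1×1 block at λ = -1: exp(t · [-1]) = [e^(-1t)].
  For a 2×2 Jordan block J_2(-1): exp(t · J_2(-1)) = e^(-1t)·(I + t·N), where N is the 2×2 nilpotent shift.

After assembling e^{tJ} and conjugating by P, we get:

e^{tA} =
  [exp(-t), 0, 0]
  [-t*exp(-t), exp(-t), 0]
  [2*t*exp(-t), 0, exp(-t)]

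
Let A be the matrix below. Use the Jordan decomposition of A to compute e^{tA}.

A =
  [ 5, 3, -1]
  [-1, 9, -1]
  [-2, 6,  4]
e^{tA} =
  [-t*exp(6*t) + exp(6*t), 3*t*exp(6*t), -t*exp(6*t)]
  [-t*exp(6*t), 3*t*exp(6*t) + exp(6*t), -t*exp(6*t)]
  [-2*t*exp(6*t), 6*t*exp(6*t), -2*t*exp(6*t) + exp(6*t)]

Strategy: write A = P · J · P⁻¹ where J is a Jordan canonical form, so e^{tA} = P · e^{tJ} · P⁻¹, and e^{tJ} can be computed block-by-block.

A has Jordan form
J =
  [6, 1, 0]
  [0, 6, 0]
  [0, 0, 6]
(up to reordering of blocks).

Per-block formulas:
  For a 1×1 block at λ = 6: exp(t · [6]) = [e^(6t)].
  For a 2×2 Jordan block J_2(6): exp(t · J_2(6)) = e^(6t)·(I + t·N), where N is the 2×2 nilpotent shift.

After assembling e^{tJ} and conjugating by P, we get:

e^{tA} =
  [-t*exp(6*t) + exp(6*t), 3*t*exp(6*t), -t*exp(6*t)]
  [-t*exp(6*t), 3*t*exp(6*t) + exp(6*t), -t*exp(6*t)]
  [-2*t*exp(6*t), 6*t*exp(6*t), -2*t*exp(6*t) + exp(6*t)]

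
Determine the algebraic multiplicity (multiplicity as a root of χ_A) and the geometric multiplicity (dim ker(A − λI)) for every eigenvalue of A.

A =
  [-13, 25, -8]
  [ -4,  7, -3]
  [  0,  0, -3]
λ = -3: alg = 3, geom = 1

Step 1 — factor the characteristic polynomial to read off the algebraic multiplicities:
  χ_A(x) = (x + 3)^3

Step 2 — compute geometric multiplicities via the rank-nullity identity g(λ) = n − rank(A − λI):
  rank(A − (-3)·I) = 2, so dim ker(A − (-3)·I) = n − 2 = 1

Summary:
  λ = -3: algebraic multiplicity = 3, geometric multiplicity = 1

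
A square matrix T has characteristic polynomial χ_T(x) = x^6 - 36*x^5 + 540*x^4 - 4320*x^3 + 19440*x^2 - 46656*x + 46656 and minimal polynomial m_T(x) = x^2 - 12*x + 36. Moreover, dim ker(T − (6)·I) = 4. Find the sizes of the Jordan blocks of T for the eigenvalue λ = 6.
Block sizes for λ = 6: [2, 2, 1, 1]

Step 1 — from the characteristic polynomial, algebraic multiplicity of λ = 6 is 6. From dim ker(T − (6)·I) = 4, there are exactly 4 Jordan blocks for λ = 6.
Step 2 — from the minimal polynomial, the factor (x − 6)^2 tells us the largest block for λ = 6 has size 2.
Step 3 — with total size 6, 4 blocks, and largest block 2, the block sizes (in nonincreasing order) are [2, 2, 1, 1].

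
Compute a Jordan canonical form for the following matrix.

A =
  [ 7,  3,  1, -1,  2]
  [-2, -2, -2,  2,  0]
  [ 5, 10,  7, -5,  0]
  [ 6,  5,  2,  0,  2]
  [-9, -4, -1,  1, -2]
J_2(2) ⊕ J_2(2) ⊕ J_1(2)

The characteristic polynomial is
  det(x·I − A) = x^5 - 10*x^4 + 40*x^3 - 80*x^2 + 80*x - 32 = (x - 2)^5

Eigenvalues and multiplicities (the geometric multiplicity of λ is n − rank(A − λI), which equals the number of Jordan blocks for λ):
  λ = 2: algebraic multiplicity = 5, geometric multiplicity = 3

Determining the block sizes for each eigenvalue:
  λ = 2: with am = 5 and gm = 3, the partition is not yet determined (e.g. several partitions of 5 into 3 parts exist). Let N = A − (2)·I. Computing rank(N^1) = 2, rank(N^2) = 0; the number of blocks of size ≥ j is rank(N^{j−1}) − rank(N^j), giving [3, 2]. So we have 2 block(s) of size 2, 1 block(s) of size 1 → block sizes [2, 2, 1]

Assembling the blocks gives a Jordan form
J =
  [2, 1, 0, 0, 0]
  [0, 2, 0, 0, 0]
  [0, 0, 2, 1, 0]
  [0, 0, 0, 2, 0]
  [0, 0, 0, 0, 2]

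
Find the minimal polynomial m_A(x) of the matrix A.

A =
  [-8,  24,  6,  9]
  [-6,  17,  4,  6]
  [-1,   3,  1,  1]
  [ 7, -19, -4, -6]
x^3 - 3*x^2 + 3*x - 1

The characteristic polynomial is χ_A(x) = (x - 1)^4, so the eigenvalues are known. The minimal polynomial is
  m_A(x) = Π_λ (x − λ)^{k_λ}
where k_λ is the size of the *largest* Jordan block for λ (equivalently, the smallest k with (A − λI)^k v = 0 for every generalised eigenvector v of λ).

  λ = 1: largest Jordan block has size 3, contributing (x − 1)^3

So m_A(x) = (x - 1)^3 = x^3 - 3*x^2 + 3*x - 1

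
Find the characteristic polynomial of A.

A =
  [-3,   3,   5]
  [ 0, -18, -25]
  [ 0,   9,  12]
x^3 + 9*x^2 + 27*x + 27

Expanding det(x·I − A) (e.g. by cofactor expansion or by noting that A is similar to its Jordan form J, which has the same characteristic polynomial as A) gives
  χ_A(x) = x^3 + 9*x^2 + 27*x + 27
which factors as (x + 3)^3. The eigenvalues (with algebraic multiplicities) are λ = -3 with multiplicity 3.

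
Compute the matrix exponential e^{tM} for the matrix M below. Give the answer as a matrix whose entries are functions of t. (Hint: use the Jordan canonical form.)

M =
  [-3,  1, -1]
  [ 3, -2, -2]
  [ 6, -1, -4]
e^{tM} =
  [-3*t^2*exp(-3*t)/2 + exp(-3*t), t^2*exp(-3*t) + t*exp(-3*t), -t^2*exp(-3*t)/2 - t*exp(-3*t)]
  [-9*t^2*exp(-3*t)/2 + 3*t*exp(-3*t), 3*t^2*exp(-3*t) + t*exp(-3*t) + exp(-3*t), -3*t^2*exp(-3*t)/2 - 2*t*exp(-3*t)]
  [-9*t^2*exp(-3*t)/2 + 6*t*exp(-3*t), 3*t^2*exp(-3*t) - t*exp(-3*t), -3*t^2*exp(-3*t)/2 - t*exp(-3*t) + exp(-3*t)]

Strategy: write M = P · J · P⁻¹ where J is a Jordan canonical form, so e^{tM} = P · e^{tJ} · P⁻¹, and e^{tJ} can be computed block-by-block.

M has Jordan form
J =
  [-3,  1,  0]
  [ 0, -3,  1]
  [ 0,  0, -3]
(up to reordering of blocks).

Per-block formulas:
  For a 3×3 Jordan block J_3(-3): exp(t · J_3(-3)) = e^(-3t)·(I + t·N + (t^2/2)·N^2), where N is the 3×3 nilpotent shift.

After assembling e^{tJ} and conjugating by P, we get:

e^{tM} =
  [-3*t^2*exp(-3*t)/2 + exp(-3*t), t^2*exp(-3*t) + t*exp(-3*t), -t^2*exp(-3*t)/2 - t*exp(-3*t)]
  [-9*t^2*exp(-3*t)/2 + 3*t*exp(-3*t), 3*t^2*exp(-3*t) + t*exp(-3*t) + exp(-3*t), -3*t^2*exp(-3*t)/2 - 2*t*exp(-3*t)]
  [-9*t^2*exp(-3*t)/2 + 6*t*exp(-3*t), 3*t^2*exp(-3*t) - t*exp(-3*t), -3*t^2*exp(-3*t)/2 - t*exp(-3*t) + exp(-3*t)]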